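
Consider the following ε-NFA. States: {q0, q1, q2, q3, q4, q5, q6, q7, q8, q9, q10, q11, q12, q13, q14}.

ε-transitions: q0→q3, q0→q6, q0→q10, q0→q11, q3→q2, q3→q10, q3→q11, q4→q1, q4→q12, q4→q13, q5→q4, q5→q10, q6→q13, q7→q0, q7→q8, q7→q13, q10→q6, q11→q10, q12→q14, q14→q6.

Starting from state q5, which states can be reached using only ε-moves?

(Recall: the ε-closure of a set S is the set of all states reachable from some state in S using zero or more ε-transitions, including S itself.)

Start with {q5}.
From q5 via ε: add q4, q10.
From q4 via ε: add q1, q12, q13.
From q10 via ε: add q6.
From q12 via ε: add q14.
No new states can be added; the closed set is {q1, q4, q5, q6, q10, q12, q13, q14}.

{q1, q4, q5, q6, q10, q12, q13, q14}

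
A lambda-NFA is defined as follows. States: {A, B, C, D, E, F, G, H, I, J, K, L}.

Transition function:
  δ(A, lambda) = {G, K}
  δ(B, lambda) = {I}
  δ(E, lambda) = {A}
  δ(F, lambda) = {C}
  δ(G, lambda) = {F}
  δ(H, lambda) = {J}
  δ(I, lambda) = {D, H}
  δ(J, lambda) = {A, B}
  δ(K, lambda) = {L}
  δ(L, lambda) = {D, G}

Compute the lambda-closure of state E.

Start with {E}.
From E via lambda: add A.
From A via lambda: add G, K.
From G via lambda: add F.
From K via lambda: add L.
From F via lambda: add C.
From L via lambda: add D.
No new states can be added; the closed set is {A, C, D, E, F, G, K, L}.

{A, C, D, E, F, G, K, L}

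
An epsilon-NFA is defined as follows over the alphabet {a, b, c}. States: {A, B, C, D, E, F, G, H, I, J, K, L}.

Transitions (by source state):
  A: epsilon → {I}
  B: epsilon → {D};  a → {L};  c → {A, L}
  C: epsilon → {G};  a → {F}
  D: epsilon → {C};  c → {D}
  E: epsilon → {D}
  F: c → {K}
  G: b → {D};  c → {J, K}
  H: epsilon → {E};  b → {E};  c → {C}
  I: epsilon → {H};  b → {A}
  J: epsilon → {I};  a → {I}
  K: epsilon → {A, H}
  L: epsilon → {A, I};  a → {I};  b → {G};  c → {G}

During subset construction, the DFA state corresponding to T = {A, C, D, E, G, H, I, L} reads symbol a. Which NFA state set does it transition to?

{C, D, E, F, G, H, I}

C on a → {F}.
L on a → {I}.
No a-transition from A, D, E, G, H, I.
Union after reading a: {F, I}.
Now take the epsilon-closure:
From I via epsilon: add H.
From H via epsilon: add E.
From E via epsilon: add D.
From D via epsilon: add C.
From C via epsilon: add G.
No new states can be added; the closed set is {C, D, E, F, G, H, I}.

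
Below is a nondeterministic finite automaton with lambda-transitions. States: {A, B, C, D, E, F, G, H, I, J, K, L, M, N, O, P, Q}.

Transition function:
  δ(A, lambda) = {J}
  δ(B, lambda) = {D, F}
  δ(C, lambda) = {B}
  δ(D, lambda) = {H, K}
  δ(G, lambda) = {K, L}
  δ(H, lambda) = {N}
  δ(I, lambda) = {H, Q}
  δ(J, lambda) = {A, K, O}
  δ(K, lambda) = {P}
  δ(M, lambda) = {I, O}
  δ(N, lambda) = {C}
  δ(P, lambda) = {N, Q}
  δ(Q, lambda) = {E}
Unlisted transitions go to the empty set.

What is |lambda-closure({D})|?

Start with {D}.
From D via lambda: add H, K.
From H via lambda: add N.
From K via lambda: add P.
From N via lambda: add C.
From P via lambda: add Q.
From C via lambda: add B.
From Q via lambda: add E.
From B via lambda: add F.
lambda-closure = {B, C, D, E, F, H, K, N, P, Q}, which has 10 states.

10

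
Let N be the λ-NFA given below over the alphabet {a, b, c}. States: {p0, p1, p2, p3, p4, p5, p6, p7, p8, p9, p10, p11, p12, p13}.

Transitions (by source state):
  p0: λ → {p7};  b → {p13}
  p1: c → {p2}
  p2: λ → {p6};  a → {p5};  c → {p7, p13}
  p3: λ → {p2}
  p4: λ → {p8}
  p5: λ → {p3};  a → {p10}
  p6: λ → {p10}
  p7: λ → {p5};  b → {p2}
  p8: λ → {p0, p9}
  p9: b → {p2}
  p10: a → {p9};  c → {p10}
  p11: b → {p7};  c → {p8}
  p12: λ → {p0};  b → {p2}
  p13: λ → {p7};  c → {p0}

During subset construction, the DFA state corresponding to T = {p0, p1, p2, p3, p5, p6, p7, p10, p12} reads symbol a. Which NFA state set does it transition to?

{p2, p3, p5, p6, p9, p10}

p2 on a → {p5}.
p5 on a → {p10}.
p10 on a → {p9}.
No a-transition from p0, p1, p3, p6, p7, p12.
Union after reading a: {p5, p9, p10}.
Now take the λ-closure:
From p5 via λ: add p3.
From p3 via λ: add p2.
From p2 via λ: add p6.
No new states can be added; the closed set is {p2, p3, p5, p6, p9, p10}.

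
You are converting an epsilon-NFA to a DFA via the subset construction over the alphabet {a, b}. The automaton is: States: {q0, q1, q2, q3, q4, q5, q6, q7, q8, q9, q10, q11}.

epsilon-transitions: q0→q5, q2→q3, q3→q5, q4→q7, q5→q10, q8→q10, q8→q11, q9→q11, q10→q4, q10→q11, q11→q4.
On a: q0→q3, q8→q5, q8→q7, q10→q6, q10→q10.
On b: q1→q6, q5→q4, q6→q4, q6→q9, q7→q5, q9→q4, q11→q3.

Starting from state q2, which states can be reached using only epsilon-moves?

Start with {q2}.
From q2 via epsilon: add q3.
From q3 via epsilon: add q5.
From q5 via epsilon: add q10.
From q10 via epsilon: add q4, q11.
From q4 via epsilon: add q7.
No new states can be added; the closed set is {q2, q3, q4, q5, q7, q10, q11}.

{q2, q3, q4, q5, q7, q10, q11}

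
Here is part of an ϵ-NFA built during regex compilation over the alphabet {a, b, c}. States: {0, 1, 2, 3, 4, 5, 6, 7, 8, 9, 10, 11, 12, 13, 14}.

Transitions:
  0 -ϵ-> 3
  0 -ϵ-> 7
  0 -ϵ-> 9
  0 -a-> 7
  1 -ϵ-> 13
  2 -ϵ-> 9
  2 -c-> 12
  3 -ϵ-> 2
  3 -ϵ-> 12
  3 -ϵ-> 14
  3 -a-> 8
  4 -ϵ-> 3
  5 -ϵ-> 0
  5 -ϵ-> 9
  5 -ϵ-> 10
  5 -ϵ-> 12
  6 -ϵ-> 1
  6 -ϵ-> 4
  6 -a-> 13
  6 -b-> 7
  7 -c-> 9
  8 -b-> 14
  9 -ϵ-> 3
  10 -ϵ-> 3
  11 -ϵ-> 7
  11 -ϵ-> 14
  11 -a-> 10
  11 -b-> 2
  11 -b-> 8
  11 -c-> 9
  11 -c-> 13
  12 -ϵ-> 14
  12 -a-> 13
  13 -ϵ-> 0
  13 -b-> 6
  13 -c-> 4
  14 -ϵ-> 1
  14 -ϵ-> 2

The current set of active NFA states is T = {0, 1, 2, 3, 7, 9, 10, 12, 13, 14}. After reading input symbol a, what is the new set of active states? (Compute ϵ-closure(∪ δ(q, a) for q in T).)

{0, 1, 2, 3, 7, 8, 9, 12, 13, 14}

0 on a → {7}.
3 on a → {8}.
12 on a → {13}.
No a-transition from 1, 2, 7, 9, 10, 13, 14.
Union after reading a: {7, 8, 13}.
Now take the ϵ-closure:
From 13 via ϵ: add 0.
From 0 via ϵ: add 3, 9.
From 3 via ϵ: add 2, 12, 14.
From 14 via ϵ: add 1.
No new states can be added; the closed set is {0, 1, 2, 3, 7, 8, 9, 12, 13, 14}.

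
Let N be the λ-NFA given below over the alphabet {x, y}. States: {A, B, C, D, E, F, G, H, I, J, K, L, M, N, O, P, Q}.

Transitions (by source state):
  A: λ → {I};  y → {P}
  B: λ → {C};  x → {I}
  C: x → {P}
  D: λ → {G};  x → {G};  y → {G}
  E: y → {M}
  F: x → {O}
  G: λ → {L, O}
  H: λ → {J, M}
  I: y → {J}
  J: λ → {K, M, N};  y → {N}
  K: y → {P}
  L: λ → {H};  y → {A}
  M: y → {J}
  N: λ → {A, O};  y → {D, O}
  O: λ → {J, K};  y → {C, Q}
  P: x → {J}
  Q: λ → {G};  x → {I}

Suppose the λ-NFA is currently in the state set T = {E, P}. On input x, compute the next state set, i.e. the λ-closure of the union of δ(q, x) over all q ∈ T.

P on x → {J}.
No x-transition from E.
Union after reading x: {J}.
Now take the λ-closure:
From J via λ: add K, M, N.
From N via λ: add A, O.
From A via λ: add I.
No new states can be added; the closed set is {A, I, J, K, M, N, O}.

{A, I, J, K, M, N, O}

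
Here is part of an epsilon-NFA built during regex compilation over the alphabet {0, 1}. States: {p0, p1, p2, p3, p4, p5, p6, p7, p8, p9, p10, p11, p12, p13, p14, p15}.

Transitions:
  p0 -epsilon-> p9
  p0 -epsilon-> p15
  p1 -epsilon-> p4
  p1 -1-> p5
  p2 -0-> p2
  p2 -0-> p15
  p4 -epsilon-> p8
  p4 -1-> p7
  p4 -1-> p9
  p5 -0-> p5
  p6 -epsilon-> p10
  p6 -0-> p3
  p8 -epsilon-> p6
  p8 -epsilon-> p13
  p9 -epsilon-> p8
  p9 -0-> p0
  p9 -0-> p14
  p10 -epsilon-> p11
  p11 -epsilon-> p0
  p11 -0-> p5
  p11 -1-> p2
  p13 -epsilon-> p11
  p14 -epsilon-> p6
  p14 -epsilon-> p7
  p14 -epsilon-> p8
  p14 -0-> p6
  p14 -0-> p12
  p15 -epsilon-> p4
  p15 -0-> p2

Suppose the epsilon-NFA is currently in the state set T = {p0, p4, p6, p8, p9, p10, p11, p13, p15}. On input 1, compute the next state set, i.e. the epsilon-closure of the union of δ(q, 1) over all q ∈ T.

p4 on 1 → {p7, p9}.
p11 on 1 → {p2}.
No 1-transition from p0, p6, p8, p9, p10, p13, p15.
Union after reading 1: {p2, p7, p9}.
Now take the epsilon-closure:
From p9 via epsilon: add p8.
From p8 via epsilon: add p6, p13.
From p6 via epsilon: add p10.
From p13 via epsilon: add p11.
From p11 via epsilon: add p0.
From p0 via epsilon: add p15.
From p15 via epsilon: add p4.
No new states can be added; the closed set is {p0, p2, p4, p6, p7, p8, p9, p10, p11, p13, p15}.

{p0, p2, p4, p6, p7, p8, p9, p10, p11, p13, p15}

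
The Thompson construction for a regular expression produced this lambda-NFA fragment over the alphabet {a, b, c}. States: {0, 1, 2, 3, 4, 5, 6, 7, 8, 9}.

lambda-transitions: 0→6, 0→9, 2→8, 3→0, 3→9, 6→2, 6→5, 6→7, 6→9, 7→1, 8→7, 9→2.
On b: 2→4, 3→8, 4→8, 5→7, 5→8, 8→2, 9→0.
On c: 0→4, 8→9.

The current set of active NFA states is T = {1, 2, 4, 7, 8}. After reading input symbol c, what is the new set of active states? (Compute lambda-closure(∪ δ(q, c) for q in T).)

{1, 2, 7, 8, 9}

8 on c → {9}.
No c-transition from 1, 2, 4, 7.
Union after reading c: {9}.
Now take the lambda-closure:
From 9 via lambda: add 2.
From 2 via lambda: add 8.
From 8 via lambda: add 7.
From 7 via lambda: add 1.
No new states can be added; the closed set is {1, 2, 7, 8, 9}.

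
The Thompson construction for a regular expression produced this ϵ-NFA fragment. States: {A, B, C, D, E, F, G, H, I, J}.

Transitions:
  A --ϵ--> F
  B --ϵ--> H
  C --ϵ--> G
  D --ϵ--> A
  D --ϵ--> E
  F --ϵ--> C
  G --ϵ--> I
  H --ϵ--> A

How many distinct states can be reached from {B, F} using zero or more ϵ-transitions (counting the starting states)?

7

Start with {B, F}.
From B via ϵ: add H.
From F via ϵ: add C.
From C via ϵ: add G.
From H via ϵ: add A.
From G via ϵ: add I.
ϵ-closure = {A, B, C, F, G, H, I}, which has 7 states.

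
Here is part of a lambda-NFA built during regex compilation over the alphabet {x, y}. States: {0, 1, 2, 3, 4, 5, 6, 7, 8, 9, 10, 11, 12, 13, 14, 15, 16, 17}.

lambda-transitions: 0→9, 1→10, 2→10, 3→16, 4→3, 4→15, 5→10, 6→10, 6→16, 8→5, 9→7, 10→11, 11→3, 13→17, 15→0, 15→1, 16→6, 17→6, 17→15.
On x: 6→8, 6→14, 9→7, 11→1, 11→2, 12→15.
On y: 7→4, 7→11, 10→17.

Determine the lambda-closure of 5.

Start with {5}.
From 5 via lambda: add 10.
From 10 via lambda: add 11.
From 11 via lambda: add 3.
From 3 via lambda: add 16.
From 16 via lambda: add 6.
No new states can be added; the closed set is {3, 5, 6, 10, 11, 16}.

{3, 5, 6, 10, 11, 16}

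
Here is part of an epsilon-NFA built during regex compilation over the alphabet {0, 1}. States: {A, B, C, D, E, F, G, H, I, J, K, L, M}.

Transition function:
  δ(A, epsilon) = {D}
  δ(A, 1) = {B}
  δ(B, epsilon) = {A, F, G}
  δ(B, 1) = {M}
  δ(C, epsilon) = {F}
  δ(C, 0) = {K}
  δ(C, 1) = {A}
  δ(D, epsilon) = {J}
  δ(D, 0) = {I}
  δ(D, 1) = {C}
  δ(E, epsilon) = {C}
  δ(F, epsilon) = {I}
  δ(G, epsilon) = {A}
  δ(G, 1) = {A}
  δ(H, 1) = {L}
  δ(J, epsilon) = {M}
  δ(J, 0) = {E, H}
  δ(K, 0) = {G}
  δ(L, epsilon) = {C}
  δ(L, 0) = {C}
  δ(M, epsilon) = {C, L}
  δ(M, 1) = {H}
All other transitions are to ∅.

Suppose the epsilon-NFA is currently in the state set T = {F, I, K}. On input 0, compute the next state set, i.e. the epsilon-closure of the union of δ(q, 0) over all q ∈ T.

K on 0 → {G}.
No 0-transition from F, I.
Union after reading 0: {G}.
Now take the epsilon-closure:
From G via epsilon: add A.
From A via epsilon: add D.
From D via epsilon: add J.
From J via epsilon: add M.
From M via epsilon: add C, L.
From C via epsilon: add F.
From F via epsilon: add I.
No new states can be added; the closed set is {A, C, D, F, G, I, J, L, M}.

{A, C, D, F, G, I, J, L, M}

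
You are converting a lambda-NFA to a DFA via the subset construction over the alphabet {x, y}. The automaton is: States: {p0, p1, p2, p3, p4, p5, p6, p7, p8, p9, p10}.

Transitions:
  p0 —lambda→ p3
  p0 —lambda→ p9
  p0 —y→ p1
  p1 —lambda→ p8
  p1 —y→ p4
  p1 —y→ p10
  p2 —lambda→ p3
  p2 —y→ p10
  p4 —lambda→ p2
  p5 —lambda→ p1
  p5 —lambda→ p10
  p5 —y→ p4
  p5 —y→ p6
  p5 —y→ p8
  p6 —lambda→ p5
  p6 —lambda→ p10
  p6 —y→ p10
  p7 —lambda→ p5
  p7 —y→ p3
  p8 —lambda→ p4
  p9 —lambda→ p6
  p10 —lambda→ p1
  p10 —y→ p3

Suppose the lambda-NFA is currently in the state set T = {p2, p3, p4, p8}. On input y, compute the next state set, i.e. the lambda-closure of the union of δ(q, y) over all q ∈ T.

{p1, p2, p3, p4, p8, p10}

p2 on y → {p10}.
No y-transition from p3, p4, p8.
Union after reading y: {p10}.
Now take the lambda-closure:
From p10 via lambda: add p1.
From p1 via lambda: add p8.
From p8 via lambda: add p4.
From p4 via lambda: add p2.
From p2 via lambda: add p3.
No new states can be added; the closed set is {p1, p2, p3, p4, p8, p10}.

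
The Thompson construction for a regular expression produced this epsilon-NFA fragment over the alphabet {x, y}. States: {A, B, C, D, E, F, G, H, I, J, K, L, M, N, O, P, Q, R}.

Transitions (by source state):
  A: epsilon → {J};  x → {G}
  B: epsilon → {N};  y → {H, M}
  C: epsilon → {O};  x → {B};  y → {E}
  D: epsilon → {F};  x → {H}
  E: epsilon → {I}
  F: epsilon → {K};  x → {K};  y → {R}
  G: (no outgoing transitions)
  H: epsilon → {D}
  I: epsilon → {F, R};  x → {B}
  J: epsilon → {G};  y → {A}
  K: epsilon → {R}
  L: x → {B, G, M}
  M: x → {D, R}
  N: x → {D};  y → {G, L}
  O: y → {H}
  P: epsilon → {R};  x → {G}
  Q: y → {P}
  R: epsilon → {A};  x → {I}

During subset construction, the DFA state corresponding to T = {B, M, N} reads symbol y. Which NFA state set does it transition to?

B on y → {H, M}.
N on y → {G, L}.
No y-transition from M.
Union after reading y: {G, H, L, M}.
Now take the epsilon-closure:
From H via epsilon: add D.
From D via epsilon: add F.
From F via epsilon: add K.
From K via epsilon: add R.
From R via epsilon: add A.
From A via epsilon: add J.
No new states can be added; the closed set is {A, D, F, G, H, J, K, L, M, R}.

{A, D, F, G, H, J, K, L, M, R}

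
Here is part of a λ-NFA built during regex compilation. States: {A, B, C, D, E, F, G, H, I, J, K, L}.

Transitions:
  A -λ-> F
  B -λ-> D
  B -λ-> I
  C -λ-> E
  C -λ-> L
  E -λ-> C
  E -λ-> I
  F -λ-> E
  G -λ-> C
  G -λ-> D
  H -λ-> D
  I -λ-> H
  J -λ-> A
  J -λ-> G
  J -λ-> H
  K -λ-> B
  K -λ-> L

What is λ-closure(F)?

{C, D, E, F, H, I, L}

Start with {F}.
From F via λ: add E.
From E via λ: add C, I.
From C via λ: add L.
From I via λ: add H.
From H via λ: add D.
No new states can be added; the closed set is {C, D, E, F, H, I, L}.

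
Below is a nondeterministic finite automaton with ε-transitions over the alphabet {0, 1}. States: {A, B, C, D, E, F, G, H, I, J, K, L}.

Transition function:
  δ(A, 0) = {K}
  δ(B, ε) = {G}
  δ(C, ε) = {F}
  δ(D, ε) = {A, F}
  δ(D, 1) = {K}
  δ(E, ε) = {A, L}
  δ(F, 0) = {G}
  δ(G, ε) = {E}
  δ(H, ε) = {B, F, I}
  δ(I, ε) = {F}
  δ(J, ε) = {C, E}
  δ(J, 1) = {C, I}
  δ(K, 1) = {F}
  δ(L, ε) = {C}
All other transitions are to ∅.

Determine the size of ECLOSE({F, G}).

Start with {F, G}.
From G via ε: add E.
From E via ε: add A, L.
From L via ε: add C.
ε-closure = {A, C, E, F, G, L}, which has 6 states.

6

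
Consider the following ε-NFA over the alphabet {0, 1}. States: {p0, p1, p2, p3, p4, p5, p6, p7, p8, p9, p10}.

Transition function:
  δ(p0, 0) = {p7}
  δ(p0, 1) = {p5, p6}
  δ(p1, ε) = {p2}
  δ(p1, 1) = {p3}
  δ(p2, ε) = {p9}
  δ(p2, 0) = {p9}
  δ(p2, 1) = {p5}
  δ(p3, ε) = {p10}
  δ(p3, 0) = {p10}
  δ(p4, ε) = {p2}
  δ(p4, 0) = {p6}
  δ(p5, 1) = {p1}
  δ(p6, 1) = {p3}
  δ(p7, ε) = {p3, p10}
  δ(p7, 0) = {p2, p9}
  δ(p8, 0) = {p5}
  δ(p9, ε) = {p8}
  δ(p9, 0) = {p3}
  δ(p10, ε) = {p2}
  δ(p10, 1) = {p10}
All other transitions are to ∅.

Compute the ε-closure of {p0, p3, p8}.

Start with {p0, p3, p8}.
From p3 via ε: add p10.
From p10 via ε: add p2.
From p2 via ε: add p9.
No new states can be added; the closed set is {p0, p2, p3, p8, p9, p10}.

{p0, p2, p3, p8, p9, p10}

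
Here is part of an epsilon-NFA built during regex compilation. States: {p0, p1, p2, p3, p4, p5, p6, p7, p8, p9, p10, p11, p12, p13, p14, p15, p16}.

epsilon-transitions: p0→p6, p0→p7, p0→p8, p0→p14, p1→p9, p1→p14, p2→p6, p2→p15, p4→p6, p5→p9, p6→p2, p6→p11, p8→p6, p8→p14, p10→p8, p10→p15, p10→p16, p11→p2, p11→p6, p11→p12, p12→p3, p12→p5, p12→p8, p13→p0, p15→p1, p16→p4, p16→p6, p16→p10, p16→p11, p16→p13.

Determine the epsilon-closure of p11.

{p1, p2, p3, p5, p6, p8, p9, p11, p12, p14, p15}

Start with {p11}.
From p11 via epsilon: add p2, p6, p12.
From p2 via epsilon: add p15.
From p12 via epsilon: add p3, p5, p8.
From p5 via epsilon: add p9.
From p8 via epsilon: add p14.
From p15 via epsilon: add p1.
No new states can be added; the closed set is {p1, p2, p3, p5, p6, p8, p9, p11, p12, p14, p15}.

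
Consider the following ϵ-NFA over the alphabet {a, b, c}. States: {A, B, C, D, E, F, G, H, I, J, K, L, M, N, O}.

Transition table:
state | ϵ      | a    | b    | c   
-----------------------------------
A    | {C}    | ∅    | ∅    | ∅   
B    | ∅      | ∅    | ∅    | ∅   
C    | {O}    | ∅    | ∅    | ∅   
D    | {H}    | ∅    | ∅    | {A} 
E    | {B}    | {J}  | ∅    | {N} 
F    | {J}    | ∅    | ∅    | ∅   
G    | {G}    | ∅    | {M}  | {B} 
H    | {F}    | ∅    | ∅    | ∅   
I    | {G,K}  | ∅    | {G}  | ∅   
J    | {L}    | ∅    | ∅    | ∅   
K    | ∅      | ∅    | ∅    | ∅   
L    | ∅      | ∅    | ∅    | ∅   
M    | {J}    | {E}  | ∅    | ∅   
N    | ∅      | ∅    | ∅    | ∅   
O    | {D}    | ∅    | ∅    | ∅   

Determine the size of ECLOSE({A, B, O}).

Start with {A, B, O}.
From A via ϵ: add C.
From O via ϵ: add D.
From D via ϵ: add H.
From H via ϵ: add F.
From F via ϵ: add J.
From J via ϵ: add L.
ϵ-closure = {A, B, C, D, F, H, J, L, O}, which has 9 states.

9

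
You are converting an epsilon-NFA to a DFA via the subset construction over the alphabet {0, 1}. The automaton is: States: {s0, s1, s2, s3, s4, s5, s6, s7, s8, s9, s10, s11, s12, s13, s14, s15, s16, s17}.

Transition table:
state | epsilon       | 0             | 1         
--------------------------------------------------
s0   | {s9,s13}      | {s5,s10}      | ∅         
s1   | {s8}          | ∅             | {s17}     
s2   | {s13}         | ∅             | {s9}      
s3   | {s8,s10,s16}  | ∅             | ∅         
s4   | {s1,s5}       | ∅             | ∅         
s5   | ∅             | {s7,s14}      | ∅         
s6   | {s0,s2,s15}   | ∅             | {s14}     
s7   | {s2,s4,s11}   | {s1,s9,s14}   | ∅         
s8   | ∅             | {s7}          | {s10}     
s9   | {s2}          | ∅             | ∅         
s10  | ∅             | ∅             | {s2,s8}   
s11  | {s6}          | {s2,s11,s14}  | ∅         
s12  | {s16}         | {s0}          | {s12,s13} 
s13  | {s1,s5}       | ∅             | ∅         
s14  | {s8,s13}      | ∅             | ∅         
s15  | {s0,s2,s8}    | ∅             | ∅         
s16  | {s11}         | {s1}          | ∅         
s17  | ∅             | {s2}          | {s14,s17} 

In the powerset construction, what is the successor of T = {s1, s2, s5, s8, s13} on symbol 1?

{s1, s2, s5, s8, s9, s10, s13, s17}

s1 on 1 → {s17}.
s2 on 1 → {s9}.
s8 on 1 → {s10}.
No 1-transition from s5, s13.
Union after reading 1: {s9, s10, s17}.
Now take the epsilon-closure:
From s9 via epsilon: add s2.
From s2 via epsilon: add s13.
From s13 via epsilon: add s1, s5.
From s1 via epsilon: add s8.
No new states can be added; the closed set is {s1, s2, s5, s8, s9, s10, s13, s17}.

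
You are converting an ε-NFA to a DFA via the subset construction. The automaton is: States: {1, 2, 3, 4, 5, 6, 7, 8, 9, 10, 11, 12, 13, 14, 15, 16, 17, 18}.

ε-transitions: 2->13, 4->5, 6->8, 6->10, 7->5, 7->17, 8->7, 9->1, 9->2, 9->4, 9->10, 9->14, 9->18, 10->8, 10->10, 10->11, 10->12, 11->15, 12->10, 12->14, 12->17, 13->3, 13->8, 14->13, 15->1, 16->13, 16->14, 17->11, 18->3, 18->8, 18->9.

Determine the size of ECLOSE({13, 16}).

Start with {13, 16}.
From 13 via ε: add 3, 8.
From 16 via ε: add 14.
From 8 via ε: add 7.
From 7 via ε: add 5, 17.
From 17 via ε: add 11.
From 11 via ε: add 15.
From 15 via ε: add 1.
ε-closure = {1, 3, 5, 7, 8, 11, 13, 14, 15, 16, 17}, which has 11 states.

11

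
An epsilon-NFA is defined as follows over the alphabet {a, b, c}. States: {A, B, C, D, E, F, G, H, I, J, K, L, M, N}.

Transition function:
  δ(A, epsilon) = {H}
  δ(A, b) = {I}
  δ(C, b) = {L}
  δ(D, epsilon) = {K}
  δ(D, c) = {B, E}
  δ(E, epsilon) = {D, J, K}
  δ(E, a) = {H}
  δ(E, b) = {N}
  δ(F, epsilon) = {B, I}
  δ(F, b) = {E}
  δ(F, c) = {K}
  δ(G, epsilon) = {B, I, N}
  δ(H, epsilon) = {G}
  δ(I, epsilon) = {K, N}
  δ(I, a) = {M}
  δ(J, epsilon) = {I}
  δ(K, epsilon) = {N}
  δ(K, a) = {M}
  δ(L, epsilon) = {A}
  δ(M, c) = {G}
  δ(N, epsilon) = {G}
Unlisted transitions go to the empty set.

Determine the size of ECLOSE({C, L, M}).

10

Start with {C, L, M}.
From L via epsilon: add A.
From A via epsilon: add H.
From H via epsilon: add G.
From G via epsilon: add B, I, N.
From I via epsilon: add K.
epsilon-closure = {A, B, C, G, H, I, K, L, M, N}, which has 10 states.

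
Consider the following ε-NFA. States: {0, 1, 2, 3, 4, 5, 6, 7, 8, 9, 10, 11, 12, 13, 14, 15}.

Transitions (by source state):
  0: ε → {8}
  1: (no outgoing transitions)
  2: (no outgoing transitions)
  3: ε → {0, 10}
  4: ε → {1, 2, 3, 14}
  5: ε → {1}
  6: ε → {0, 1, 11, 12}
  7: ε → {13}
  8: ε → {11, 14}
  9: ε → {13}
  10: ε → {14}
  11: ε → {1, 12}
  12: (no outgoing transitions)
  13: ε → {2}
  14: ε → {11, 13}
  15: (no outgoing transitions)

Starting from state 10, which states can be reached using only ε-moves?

Start with {10}.
From 10 via ε: add 14.
From 14 via ε: add 11, 13.
From 11 via ε: add 1, 12.
From 13 via ε: add 2.
No new states can be added; the closed set is {1, 2, 10, 11, 12, 13, 14}.

{1, 2, 10, 11, 12, 13, 14}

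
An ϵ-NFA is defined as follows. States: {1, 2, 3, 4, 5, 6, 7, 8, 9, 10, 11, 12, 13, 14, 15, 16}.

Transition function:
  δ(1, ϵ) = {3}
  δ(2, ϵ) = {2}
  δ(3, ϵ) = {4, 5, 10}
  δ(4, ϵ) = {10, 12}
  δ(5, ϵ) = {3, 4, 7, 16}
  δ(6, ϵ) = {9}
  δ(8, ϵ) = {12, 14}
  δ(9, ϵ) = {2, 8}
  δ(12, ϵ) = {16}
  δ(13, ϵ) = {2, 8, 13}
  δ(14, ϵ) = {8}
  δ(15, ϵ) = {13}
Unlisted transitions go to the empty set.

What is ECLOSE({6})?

Start with {6}.
From 6 via ϵ: add 9.
From 9 via ϵ: add 2, 8.
From 8 via ϵ: add 12, 14.
From 12 via ϵ: add 16.
No new states can be added; the closed set is {2, 6, 8, 9, 12, 14, 16}.

{2, 6, 8, 9, 12, 14, 16}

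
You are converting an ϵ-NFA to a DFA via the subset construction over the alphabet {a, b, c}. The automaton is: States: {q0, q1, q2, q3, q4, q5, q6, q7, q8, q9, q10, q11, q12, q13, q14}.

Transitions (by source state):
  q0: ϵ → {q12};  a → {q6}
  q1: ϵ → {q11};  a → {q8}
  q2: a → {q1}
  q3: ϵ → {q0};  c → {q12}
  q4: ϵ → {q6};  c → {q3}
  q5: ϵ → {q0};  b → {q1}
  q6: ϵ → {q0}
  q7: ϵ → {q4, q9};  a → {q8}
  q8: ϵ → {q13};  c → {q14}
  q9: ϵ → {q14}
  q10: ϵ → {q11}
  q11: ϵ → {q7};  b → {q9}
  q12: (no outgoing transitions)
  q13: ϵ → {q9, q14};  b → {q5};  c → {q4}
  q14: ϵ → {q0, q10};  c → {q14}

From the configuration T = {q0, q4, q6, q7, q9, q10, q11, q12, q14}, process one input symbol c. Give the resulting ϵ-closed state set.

q4 on c → {q3}.
q14 on c → {q14}.
No c-transition from q0, q6, q7, q9, q10, q11, q12.
Union after reading c: {q3, q14}.
Now take the ϵ-closure:
From q3 via ϵ: add q0.
From q14 via ϵ: add q10.
From q0 via ϵ: add q12.
From q10 via ϵ: add q11.
From q11 via ϵ: add q7.
From q7 via ϵ: add q4, q9.
From q4 via ϵ: add q6.
No new states can be added; the closed set is {q0, q3, q4, q6, q7, q9, q10, q11, q12, q14}.

{q0, q3, q4, q6, q7, q9, q10, q11, q12, q14}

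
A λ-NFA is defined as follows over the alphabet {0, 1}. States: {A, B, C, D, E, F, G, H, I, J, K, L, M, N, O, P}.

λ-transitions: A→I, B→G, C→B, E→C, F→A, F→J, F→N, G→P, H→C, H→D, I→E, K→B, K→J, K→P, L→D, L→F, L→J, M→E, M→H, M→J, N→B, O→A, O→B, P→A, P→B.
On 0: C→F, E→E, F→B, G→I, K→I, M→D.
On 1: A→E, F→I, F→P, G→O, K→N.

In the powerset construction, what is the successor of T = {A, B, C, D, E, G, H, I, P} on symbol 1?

{A, B, C, E, G, I, O, P}

A on 1 → {E}.
G on 1 → {O}.
No 1-transition from B, C, D, E, H, I, P.
Union after reading 1: {E, O}.
Now take the λ-closure:
From E via λ: add C.
From O via λ: add A, B.
From A via λ: add I.
From B via λ: add G.
From G via λ: add P.
No new states can be added; the closed set is {A, B, C, E, G, I, O, P}.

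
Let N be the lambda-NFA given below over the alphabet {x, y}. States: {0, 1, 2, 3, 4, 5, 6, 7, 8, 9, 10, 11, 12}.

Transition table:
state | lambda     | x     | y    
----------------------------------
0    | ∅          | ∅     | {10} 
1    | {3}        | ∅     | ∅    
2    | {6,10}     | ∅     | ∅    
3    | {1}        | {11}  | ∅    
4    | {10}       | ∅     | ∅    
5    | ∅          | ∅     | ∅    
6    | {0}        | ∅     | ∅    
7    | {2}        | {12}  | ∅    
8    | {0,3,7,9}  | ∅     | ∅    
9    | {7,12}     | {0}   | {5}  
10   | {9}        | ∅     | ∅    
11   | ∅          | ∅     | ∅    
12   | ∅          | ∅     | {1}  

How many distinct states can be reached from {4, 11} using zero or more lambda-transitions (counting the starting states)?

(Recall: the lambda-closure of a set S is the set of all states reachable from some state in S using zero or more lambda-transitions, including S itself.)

Start with {4, 11}.
From 4 via lambda: add 10.
From 10 via lambda: add 9.
From 9 via lambda: add 7, 12.
From 7 via lambda: add 2.
From 2 via lambda: add 6.
From 6 via lambda: add 0.
lambda-closure = {0, 2, 4, 6, 7, 9, 10, 11, 12}, which has 9 states.

9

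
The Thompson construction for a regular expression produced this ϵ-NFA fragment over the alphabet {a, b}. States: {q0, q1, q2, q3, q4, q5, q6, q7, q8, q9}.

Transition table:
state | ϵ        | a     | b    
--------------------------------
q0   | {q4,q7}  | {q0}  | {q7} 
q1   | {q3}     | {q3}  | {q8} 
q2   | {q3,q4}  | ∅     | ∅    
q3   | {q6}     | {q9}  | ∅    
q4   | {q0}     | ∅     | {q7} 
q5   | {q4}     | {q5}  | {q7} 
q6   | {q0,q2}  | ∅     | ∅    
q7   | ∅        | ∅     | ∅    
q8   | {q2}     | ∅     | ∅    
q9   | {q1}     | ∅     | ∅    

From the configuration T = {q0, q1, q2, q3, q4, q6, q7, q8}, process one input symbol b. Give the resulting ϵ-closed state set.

q0 on b → {q7}.
q1 on b → {q8}.
q4 on b → {q7}.
No b-transition from q2, q3, q6, q7, q8.
Union after reading b: {q7, q8}.
Now take the ϵ-closure:
From q8 via ϵ: add q2.
From q2 via ϵ: add q3, q4.
From q3 via ϵ: add q6.
From q4 via ϵ: add q0.
No new states can be added; the closed set is {q0, q2, q3, q4, q6, q7, q8}.

{q0, q2, q3, q4, q6, q7, q8}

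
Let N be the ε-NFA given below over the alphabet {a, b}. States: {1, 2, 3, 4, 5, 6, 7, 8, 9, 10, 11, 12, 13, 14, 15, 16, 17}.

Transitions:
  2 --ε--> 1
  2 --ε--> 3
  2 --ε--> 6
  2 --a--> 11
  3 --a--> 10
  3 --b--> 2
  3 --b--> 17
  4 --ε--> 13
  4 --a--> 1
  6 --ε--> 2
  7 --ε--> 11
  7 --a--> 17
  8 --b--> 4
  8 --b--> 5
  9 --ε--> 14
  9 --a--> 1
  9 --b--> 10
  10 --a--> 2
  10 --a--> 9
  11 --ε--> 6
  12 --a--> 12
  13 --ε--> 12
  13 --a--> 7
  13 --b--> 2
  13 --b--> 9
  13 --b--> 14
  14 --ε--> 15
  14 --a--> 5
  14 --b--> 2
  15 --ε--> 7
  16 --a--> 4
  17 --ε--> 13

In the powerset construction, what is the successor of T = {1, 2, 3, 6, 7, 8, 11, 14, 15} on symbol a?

{1, 2, 3, 5, 6, 10, 11, 12, 13, 17}

2 on a → {11}.
3 on a → {10}.
7 on a → {17}.
14 on a → {5}.
No a-transition from 1, 6, 8, 11, 15.
Union after reading a: {5, 10, 11, 17}.
Now take the ε-closure:
From 11 via ε: add 6.
From 17 via ε: add 13.
From 6 via ε: add 2.
From 13 via ε: add 12.
From 2 via ε: add 1, 3.
No new states can be added; the closed set is {1, 2, 3, 5, 6, 10, 11, 12, 13, 17}.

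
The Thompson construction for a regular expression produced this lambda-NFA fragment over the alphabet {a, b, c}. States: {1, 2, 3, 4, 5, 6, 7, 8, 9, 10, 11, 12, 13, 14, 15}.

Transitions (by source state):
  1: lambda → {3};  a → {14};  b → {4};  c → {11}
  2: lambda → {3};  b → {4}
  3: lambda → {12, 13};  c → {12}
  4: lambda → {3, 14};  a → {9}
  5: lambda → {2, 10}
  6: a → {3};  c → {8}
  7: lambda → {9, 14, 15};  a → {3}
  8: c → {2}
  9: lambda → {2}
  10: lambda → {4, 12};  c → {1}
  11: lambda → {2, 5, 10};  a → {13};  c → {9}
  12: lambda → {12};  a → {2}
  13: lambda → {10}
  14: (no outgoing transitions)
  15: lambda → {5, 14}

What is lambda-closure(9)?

Start with {9}.
From 9 via lambda: add 2.
From 2 via lambda: add 3.
From 3 via lambda: add 12, 13.
From 13 via lambda: add 10.
From 10 via lambda: add 4.
From 4 via lambda: add 14.
No new states can be added; the closed set is {2, 3, 4, 9, 10, 12, 13, 14}.

{2, 3, 4, 9, 10, 12, 13, 14}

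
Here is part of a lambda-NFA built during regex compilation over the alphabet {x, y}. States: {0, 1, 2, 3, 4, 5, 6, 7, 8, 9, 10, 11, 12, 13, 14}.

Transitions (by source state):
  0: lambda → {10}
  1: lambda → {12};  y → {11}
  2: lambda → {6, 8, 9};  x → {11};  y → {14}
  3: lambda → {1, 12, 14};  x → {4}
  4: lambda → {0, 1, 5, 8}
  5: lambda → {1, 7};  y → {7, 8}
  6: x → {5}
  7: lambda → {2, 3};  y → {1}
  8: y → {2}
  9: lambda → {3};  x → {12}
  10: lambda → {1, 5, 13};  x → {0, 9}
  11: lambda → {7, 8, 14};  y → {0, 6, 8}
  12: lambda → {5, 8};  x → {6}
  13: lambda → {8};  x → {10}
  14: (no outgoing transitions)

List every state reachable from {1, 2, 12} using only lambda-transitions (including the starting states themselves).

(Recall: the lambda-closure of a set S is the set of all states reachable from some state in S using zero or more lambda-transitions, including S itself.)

Start with {1, 2, 12}.
From 2 via lambda: add 6, 8, 9.
From 12 via lambda: add 5.
From 5 via lambda: add 7.
From 9 via lambda: add 3.
From 3 via lambda: add 14.
No new states can be added; the closed set is {1, 2, 3, 5, 6, 7, 8, 9, 12, 14}.

{1, 2, 3, 5, 6, 7, 8, 9, 12, 14}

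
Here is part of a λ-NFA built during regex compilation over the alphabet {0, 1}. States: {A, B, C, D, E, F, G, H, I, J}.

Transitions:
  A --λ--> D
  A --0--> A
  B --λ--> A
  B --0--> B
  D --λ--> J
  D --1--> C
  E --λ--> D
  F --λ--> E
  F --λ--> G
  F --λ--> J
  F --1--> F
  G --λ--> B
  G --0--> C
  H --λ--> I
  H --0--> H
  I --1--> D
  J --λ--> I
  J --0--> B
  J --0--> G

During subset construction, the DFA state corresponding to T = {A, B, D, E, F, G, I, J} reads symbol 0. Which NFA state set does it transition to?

{A, B, C, D, G, I, J}

A on 0 → {A}.
B on 0 → {B}.
G on 0 → {C}.
J on 0 → {B, G}.
No 0-transition from D, E, F, I.
Union after reading 0: {A, B, C, G}.
Now take the λ-closure:
From A via λ: add D.
From D via λ: add J.
From J via λ: add I.
No new states can be added; the closed set is {A, B, C, D, G, I, J}.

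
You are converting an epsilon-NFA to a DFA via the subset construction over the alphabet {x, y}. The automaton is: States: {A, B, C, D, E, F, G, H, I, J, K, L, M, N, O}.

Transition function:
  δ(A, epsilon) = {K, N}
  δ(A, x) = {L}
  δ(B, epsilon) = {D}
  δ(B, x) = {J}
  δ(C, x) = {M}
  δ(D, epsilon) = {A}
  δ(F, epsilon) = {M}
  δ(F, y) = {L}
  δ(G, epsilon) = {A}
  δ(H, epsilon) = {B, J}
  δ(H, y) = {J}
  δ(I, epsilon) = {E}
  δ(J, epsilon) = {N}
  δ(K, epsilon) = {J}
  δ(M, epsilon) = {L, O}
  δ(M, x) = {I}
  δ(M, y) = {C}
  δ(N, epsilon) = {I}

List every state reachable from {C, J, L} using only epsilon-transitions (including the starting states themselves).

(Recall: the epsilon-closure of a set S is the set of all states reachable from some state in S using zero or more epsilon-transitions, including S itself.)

{C, E, I, J, L, N}

Start with {C, J, L}.
From J via epsilon: add N.
From N via epsilon: add I.
From I via epsilon: add E.
No new states can be added; the closed set is {C, E, I, J, L, N}.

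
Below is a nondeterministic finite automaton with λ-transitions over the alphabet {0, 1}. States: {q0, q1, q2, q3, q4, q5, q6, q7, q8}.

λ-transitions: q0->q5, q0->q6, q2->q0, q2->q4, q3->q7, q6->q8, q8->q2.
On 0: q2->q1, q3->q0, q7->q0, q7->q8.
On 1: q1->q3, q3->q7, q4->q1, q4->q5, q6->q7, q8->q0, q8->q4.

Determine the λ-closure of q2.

Start with {q2}.
From q2 via λ: add q0, q4.
From q0 via λ: add q5, q6.
From q6 via λ: add q8.
No new states can be added; the closed set is {q0, q2, q4, q5, q6, q8}.

{q0, q2, q4, q5, q6, q8}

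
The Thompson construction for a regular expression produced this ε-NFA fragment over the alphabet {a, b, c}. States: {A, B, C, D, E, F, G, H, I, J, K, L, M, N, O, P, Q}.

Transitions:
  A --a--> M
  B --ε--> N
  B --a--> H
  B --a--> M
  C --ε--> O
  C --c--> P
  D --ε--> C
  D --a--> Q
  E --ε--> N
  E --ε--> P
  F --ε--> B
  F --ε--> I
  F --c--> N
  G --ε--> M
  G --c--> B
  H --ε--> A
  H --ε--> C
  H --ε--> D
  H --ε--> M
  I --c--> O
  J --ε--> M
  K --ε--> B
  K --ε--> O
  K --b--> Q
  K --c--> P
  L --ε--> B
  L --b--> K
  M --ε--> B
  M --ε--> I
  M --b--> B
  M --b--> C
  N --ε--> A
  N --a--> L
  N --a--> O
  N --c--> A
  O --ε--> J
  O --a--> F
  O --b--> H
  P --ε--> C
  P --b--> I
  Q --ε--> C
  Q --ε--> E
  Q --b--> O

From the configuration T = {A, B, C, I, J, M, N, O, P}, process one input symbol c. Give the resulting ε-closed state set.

{A, B, C, I, J, M, N, O, P}

C on c → {P}.
I on c → {O}.
N on c → {A}.
No c-transition from A, B, J, M, O, P.
Union after reading c: {A, O, P}.
Now take the ε-closure:
From O via ε: add J.
From P via ε: add C.
From J via ε: add M.
From M via ε: add B, I.
From B via ε: add N.
No new states can be added; the closed set is {A, B, C, I, J, M, N, O, P}.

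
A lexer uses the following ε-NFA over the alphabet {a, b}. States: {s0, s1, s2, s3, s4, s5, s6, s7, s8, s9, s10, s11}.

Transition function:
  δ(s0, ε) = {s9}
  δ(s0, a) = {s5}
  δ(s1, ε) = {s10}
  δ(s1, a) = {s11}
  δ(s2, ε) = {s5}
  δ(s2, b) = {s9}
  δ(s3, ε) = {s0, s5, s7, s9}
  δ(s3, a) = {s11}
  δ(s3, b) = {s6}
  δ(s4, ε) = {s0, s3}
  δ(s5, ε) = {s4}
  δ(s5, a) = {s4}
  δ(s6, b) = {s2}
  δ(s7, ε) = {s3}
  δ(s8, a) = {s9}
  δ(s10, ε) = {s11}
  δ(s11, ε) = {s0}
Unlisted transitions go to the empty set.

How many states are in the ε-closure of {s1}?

Start with {s1}.
From s1 via ε: add s10.
From s10 via ε: add s11.
From s11 via ε: add s0.
From s0 via ε: add s9.
ε-closure = {s0, s1, s9, s10, s11}, which has 5 states.

5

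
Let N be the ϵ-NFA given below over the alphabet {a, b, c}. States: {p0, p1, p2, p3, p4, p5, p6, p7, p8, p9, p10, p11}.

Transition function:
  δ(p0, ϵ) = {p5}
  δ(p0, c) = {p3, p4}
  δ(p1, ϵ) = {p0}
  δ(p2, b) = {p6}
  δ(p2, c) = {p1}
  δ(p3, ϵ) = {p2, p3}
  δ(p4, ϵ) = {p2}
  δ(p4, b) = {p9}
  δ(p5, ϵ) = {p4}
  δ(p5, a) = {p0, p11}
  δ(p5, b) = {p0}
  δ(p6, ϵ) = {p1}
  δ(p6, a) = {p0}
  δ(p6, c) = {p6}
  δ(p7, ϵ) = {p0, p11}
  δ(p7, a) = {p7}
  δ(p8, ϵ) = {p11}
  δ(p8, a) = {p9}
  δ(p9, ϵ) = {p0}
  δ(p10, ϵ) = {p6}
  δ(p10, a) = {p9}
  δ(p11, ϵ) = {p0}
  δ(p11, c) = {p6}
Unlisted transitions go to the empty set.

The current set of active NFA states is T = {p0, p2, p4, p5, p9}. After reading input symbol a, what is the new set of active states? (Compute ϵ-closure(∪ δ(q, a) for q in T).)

p5 on a → {p0, p11}.
No a-transition from p0, p2, p4, p9.
Union after reading a: {p0, p11}.
Now take the ϵ-closure:
From p0 via ϵ: add p5.
From p5 via ϵ: add p4.
From p4 via ϵ: add p2.
No new states can be added; the closed set is {p0, p2, p4, p5, p11}.

{p0, p2, p4, p5, p11}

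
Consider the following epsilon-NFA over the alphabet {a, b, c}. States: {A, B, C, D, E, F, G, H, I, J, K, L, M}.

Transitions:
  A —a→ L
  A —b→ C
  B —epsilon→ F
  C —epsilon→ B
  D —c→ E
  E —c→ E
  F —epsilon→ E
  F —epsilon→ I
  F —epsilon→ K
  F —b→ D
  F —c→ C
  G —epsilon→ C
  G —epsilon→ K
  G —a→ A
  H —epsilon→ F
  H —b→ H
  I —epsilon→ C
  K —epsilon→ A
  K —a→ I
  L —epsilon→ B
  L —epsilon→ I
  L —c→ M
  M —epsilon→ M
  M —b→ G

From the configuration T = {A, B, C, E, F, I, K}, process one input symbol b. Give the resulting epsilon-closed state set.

{A, B, C, D, E, F, I, K}

A on b → {C}.
F on b → {D}.
No b-transition from B, C, E, I, K.
Union after reading b: {C, D}.
Now take the epsilon-closure:
From C via epsilon: add B.
From B via epsilon: add F.
From F via epsilon: add E, I, K.
From K via epsilon: add A.
No new states can be added; the closed set is {A, B, C, D, E, F, I, K}.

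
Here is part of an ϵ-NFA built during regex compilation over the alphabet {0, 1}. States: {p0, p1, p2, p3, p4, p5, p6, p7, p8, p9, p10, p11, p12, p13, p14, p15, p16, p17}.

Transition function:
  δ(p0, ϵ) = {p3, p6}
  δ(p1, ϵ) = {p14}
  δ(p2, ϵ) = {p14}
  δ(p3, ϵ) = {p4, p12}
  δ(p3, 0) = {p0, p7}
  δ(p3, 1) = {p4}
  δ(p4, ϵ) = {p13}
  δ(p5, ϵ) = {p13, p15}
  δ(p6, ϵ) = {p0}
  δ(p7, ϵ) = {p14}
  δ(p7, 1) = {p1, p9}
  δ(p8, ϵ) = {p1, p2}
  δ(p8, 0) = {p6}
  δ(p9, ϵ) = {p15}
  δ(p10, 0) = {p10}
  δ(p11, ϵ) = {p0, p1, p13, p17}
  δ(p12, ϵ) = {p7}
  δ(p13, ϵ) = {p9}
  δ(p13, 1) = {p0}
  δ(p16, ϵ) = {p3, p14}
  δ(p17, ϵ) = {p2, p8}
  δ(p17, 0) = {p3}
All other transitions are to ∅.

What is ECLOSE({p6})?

Start with {p6}.
From p6 via ϵ: add p0.
From p0 via ϵ: add p3.
From p3 via ϵ: add p4, p12.
From p4 via ϵ: add p13.
From p12 via ϵ: add p7.
From p7 via ϵ: add p14.
From p13 via ϵ: add p9.
From p9 via ϵ: add p15.
No new states can be added; the closed set is {p0, p3, p4, p6, p7, p9, p12, p13, p14, p15}.

{p0, p3, p4, p6, p7, p9, p12, p13, p14, p15}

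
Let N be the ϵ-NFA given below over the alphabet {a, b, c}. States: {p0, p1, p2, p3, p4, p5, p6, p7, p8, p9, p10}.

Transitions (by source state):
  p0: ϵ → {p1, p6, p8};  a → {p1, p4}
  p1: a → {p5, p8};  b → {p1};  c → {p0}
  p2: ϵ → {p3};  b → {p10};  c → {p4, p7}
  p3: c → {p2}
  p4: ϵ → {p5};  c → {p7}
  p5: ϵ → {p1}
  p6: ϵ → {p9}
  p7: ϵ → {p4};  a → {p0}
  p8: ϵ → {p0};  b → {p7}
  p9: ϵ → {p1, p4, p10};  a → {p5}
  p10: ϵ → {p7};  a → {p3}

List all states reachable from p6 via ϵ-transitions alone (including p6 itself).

Start with {p6}.
From p6 via ϵ: add p9.
From p9 via ϵ: add p1, p4, p10.
From p4 via ϵ: add p5.
From p10 via ϵ: add p7.
No new states can be added; the closed set is {p1, p4, p5, p6, p7, p9, p10}.

{p1, p4, p5, p6, p7, p9, p10}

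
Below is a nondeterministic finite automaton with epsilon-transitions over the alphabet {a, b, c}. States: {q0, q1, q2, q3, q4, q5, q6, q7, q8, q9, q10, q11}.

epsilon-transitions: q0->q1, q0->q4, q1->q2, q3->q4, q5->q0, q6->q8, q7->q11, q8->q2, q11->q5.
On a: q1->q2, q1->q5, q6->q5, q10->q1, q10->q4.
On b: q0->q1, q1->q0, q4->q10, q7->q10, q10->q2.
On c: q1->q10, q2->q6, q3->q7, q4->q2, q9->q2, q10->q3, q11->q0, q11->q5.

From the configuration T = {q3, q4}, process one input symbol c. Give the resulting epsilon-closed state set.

{q0, q1, q2, q4, q5, q7, q11}

q3 on c → {q7}.
q4 on c → {q2}.
Union after reading c: {q2, q7}.
Now take the epsilon-closure:
From q7 via epsilon: add q11.
From q11 via epsilon: add q5.
From q5 via epsilon: add q0.
From q0 via epsilon: add q1, q4.
No new states can be added; the closed set is {q0, q1, q2, q4, q5, q7, q11}.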